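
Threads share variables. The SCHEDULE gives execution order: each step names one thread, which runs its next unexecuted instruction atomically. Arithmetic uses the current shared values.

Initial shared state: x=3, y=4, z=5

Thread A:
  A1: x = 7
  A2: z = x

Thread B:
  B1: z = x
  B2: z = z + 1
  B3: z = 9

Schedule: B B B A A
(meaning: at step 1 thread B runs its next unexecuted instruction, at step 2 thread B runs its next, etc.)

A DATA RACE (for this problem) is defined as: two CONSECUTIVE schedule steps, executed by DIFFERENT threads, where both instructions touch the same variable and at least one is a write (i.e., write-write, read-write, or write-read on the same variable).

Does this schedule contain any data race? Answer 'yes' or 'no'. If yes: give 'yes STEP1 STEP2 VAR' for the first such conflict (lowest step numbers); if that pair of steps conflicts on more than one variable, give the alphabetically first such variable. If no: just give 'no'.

Answer: no

Derivation:
Steps 1,2: same thread (B). No race.
Steps 2,3: same thread (B). No race.
Steps 3,4: B(r=-,w=z) vs A(r=-,w=x). No conflict.
Steps 4,5: same thread (A). No race.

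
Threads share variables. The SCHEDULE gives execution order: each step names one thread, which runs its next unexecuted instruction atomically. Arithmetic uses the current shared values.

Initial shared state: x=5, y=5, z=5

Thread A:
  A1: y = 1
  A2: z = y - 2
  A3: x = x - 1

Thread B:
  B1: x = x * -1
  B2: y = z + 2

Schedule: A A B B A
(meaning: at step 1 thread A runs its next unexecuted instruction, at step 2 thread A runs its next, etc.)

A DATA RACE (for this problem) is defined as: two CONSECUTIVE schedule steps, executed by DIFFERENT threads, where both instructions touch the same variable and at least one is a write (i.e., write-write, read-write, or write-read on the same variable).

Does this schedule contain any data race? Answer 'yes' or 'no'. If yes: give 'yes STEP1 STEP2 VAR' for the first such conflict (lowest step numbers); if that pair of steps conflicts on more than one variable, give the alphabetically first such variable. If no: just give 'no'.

Answer: no

Derivation:
Steps 1,2: same thread (A). No race.
Steps 2,3: A(r=y,w=z) vs B(r=x,w=x). No conflict.
Steps 3,4: same thread (B). No race.
Steps 4,5: B(r=z,w=y) vs A(r=x,w=x). No conflict.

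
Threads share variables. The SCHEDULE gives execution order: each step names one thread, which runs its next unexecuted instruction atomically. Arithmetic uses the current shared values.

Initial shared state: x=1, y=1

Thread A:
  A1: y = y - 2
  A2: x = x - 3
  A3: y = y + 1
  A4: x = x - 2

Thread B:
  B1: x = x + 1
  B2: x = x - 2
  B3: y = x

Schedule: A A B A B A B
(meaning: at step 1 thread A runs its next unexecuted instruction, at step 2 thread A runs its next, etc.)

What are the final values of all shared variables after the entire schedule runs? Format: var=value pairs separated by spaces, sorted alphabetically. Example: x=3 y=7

Step 1: thread A executes A1 (y = y - 2). Shared: x=1 y=-1. PCs: A@1 B@0
Step 2: thread A executes A2 (x = x - 3). Shared: x=-2 y=-1. PCs: A@2 B@0
Step 3: thread B executes B1 (x = x + 1). Shared: x=-1 y=-1. PCs: A@2 B@1
Step 4: thread A executes A3 (y = y + 1). Shared: x=-1 y=0. PCs: A@3 B@1
Step 5: thread B executes B2 (x = x - 2). Shared: x=-3 y=0. PCs: A@3 B@2
Step 6: thread A executes A4 (x = x - 2). Shared: x=-5 y=0. PCs: A@4 B@2
Step 7: thread B executes B3 (y = x). Shared: x=-5 y=-5. PCs: A@4 B@3

Answer: x=-5 y=-5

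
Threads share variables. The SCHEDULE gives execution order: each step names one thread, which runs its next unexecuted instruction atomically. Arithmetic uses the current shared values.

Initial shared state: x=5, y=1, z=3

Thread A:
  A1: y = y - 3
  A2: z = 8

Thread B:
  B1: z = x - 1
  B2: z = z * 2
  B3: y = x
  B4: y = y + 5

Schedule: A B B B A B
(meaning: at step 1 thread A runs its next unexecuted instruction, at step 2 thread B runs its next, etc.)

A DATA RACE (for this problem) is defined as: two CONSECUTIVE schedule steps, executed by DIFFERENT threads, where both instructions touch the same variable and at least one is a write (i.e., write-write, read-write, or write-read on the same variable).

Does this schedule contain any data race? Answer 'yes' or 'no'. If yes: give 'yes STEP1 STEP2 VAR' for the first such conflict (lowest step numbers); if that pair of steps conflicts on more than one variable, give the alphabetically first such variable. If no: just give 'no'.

Steps 1,2: A(r=y,w=y) vs B(r=x,w=z). No conflict.
Steps 2,3: same thread (B). No race.
Steps 3,4: same thread (B). No race.
Steps 4,5: B(r=x,w=y) vs A(r=-,w=z). No conflict.
Steps 5,6: A(r=-,w=z) vs B(r=y,w=y). No conflict.

Answer: no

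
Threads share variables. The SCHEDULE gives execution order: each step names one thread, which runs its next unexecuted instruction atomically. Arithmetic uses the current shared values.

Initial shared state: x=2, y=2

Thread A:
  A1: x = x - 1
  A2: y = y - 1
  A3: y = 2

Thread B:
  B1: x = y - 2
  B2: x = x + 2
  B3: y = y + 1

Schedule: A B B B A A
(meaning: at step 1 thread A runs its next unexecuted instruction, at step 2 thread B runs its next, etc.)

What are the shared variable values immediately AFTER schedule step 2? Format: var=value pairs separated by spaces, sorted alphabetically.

Answer: x=0 y=2

Derivation:
Step 1: thread A executes A1 (x = x - 1). Shared: x=1 y=2. PCs: A@1 B@0
Step 2: thread B executes B1 (x = y - 2). Shared: x=0 y=2. PCs: A@1 B@1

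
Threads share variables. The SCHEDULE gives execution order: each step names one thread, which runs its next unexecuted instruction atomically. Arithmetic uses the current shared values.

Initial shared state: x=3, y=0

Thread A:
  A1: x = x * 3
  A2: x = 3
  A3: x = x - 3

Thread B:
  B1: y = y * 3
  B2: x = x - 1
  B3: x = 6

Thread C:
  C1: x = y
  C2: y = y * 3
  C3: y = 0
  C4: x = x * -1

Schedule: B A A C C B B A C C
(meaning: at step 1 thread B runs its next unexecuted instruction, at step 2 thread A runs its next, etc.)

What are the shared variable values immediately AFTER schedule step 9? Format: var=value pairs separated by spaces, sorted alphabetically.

Answer: x=3 y=0

Derivation:
Step 1: thread B executes B1 (y = y * 3). Shared: x=3 y=0. PCs: A@0 B@1 C@0
Step 2: thread A executes A1 (x = x * 3). Shared: x=9 y=0. PCs: A@1 B@1 C@0
Step 3: thread A executes A2 (x = 3). Shared: x=3 y=0. PCs: A@2 B@1 C@0
Step 4: thread C executes C1 (x = y). Shared: x=0 y=0. PCs: A@2 B@1 C@1
Step 5: thread C executes C2 (y = y * 3). Shared: x=0 y=0. PCs: A@2 B@1 C@2
Step 6: thread B executes B2 (x = x - 1). Shared: x=-1 y=0. PCs: A@2 B@2 C@2
Step 7: thread B executes B3 (x = 6). Shared: x=6 y=0. PCs: A@2 B@3 C@2
Step 8: thread A executes A3 (x = x - 3). Shared: x=3 y=0. PCs: A@3 B@3 C@2
Step 9: thread C executes C3 (y = 0). Shared: x=3 y=0. PCs: A@3 B@3 C@3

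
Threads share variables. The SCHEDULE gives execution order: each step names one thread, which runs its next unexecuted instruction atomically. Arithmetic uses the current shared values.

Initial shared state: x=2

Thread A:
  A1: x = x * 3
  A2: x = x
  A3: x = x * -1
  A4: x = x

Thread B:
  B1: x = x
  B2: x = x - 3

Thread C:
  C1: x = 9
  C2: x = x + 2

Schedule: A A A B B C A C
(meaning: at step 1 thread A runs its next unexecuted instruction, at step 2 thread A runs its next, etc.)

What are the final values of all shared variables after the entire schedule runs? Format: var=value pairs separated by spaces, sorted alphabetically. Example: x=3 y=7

Answer: x=11

Derivation:
Step 1: thread A executes A1 (x = x * 3). Shared: x=6. PCs: A@1 B@0 C@0
Step 2: thread A executes A2 (x = x). Shared: x=6. PCs: A@2 B@0 C@0
Step 3: thread A executes A3 (x = x * -1). Shared: x=-6. PCs: A@3 B@0 C@0
Step 4: thread B executes B1 (x = x). Shared: x=-6. PCs: A@3 B@1 C@0
Step 5: thread B executes B2 (x = x - 3). Shared: x=-9. PCs: A@3 B@2 C@0
Step 6: thread C executes C1 (x = 9). Shared: x=9. PCs: A@3 B@2 C@1
Step 7: thread A executes A4 (x = x). Shared: x=9. PCs: A@4 B@2 C@1
Step 8: thread C executes C2 (x = x + 2). Shared: x=11. PCs: A@4 B@2 C@2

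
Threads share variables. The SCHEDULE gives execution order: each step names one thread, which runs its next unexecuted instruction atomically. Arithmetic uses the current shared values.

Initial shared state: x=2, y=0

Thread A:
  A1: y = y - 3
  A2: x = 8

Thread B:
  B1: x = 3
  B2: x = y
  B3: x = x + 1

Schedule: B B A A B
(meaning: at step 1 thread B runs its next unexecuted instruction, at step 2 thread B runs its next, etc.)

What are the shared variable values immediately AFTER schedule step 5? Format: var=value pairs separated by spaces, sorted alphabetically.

Answer: x=9 y=-3

Derivation:
Step 1: thread B executes B1 (x = 3). Shared: x=3 y=0. PCs: A@0 B@1
Step 2: thread B executes B2 (x = y). Shared: x=0 y=0. PCs: A@0 B@2
Step 3: thread A executes A1 (y = y - 3). Shared: x=0 y=-3. PCs: A@1 B@2
Step 4: thread A executes A2 (x = 8). Shared: x=8 y=-3. PCs: A@2 B@2
Step 5: thread B executes B3 (x = x + 1). Shared: x=9 y=-3. PCs: A@2 B@3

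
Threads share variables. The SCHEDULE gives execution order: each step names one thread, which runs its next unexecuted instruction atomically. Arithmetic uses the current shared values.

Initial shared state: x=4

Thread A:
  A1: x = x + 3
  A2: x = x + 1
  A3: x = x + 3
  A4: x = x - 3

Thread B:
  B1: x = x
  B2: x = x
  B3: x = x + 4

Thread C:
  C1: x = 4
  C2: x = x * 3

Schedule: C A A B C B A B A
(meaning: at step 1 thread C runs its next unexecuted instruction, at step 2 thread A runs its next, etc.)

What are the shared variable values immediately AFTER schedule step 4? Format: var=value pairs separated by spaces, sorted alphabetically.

Step 1: thread C executes C1 (x = 4). Shared: x=4. PCs: A@0 B@0 C@1
Step 2: thread A executes A1 (x = x + 3). Shared: x=7. PCs: A@1 B@0 C@1
Step 3: thread A executes A2 (x = x + 1). Shared: x=8. PCs: A@2 B@0 C@1
Step 4: thread B executes B1 (x = x). Shared: x=8. PCs: A@2 B@1 C@1

Answer: x=8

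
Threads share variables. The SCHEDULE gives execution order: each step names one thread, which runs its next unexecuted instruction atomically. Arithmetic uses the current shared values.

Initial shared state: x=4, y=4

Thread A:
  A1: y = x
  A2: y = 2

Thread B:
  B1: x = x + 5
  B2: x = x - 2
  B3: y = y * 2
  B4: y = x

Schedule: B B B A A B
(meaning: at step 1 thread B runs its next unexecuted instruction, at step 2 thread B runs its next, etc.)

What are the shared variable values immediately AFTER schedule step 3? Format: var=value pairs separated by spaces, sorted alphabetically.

Answer: x=7 y=8

Derivation:
Step 1: thread B executes B1 (x = x + 5). Shared: x=9 y=4. PCs: A@0 B@1
Step 2: thread B executes B2 (x = x - 2). Shared: x=7 y=4. PCs: A@0 B@2
Step 3: thread B executes B3 (y = y * 2). Shared: x=7 y=8. PCs: A@0 B@3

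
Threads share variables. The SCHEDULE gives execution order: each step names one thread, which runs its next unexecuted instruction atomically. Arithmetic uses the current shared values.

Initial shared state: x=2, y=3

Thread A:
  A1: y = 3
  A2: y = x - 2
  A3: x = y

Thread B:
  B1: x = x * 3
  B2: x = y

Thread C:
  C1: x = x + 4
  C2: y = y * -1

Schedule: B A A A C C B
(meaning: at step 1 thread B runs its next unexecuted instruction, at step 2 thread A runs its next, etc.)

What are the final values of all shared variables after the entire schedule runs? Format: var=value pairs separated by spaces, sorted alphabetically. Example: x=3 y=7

Step 1: thread B executes B1 (x = x * 3). Shared: x=6 y=3. PCs: A@0 B@1 C@0
Step 2: thread A executes A1 (y = 3). Shared: x=6 y=3. PCs: A@1 B@1 C@0
Step 3: thread A executes A2 (y = x - 2). Shared: x=6 y=4. PCs: A@2 B@1 C@0
Step 4: thread A executes A3 (x = y). Shared: x=4 y=4. PCs: A@3 B@1 C@0
Step 5: thread C executes C1 (x = x + 4). Shared: x=8 y=4. PCs: A@3 B@1 C@1
Step 6: thread C executes C2 (y = y * -1). Shared: x=8 y=-4. PCs: A@3 B@1 C@2
Step 7: thread B executes B2 (x = y). Shared: x=-4 y=-4. PCs: A@3 B@2 C@2

Answer: x=-4 y=-4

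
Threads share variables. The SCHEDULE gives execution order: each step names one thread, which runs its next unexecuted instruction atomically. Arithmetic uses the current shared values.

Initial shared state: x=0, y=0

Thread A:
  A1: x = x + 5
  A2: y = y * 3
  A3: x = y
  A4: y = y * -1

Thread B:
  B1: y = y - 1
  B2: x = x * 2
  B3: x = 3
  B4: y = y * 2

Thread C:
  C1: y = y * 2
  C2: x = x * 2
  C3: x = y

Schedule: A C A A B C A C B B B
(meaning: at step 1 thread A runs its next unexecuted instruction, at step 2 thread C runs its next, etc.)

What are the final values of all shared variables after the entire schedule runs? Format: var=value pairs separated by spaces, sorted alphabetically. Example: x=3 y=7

Answer: x=3 y=2

Derivation:
Step 1: thread A executes A1 (x = x + 5). Shared: x=5 y=0. PCs: A@1 B@0 C@0
Step 2: thread C executes C1 (y = y * 2). Shared: x=5 y=0. PCs: A@1 B@0 C@1
Step 3: thread A executes A2 (y = y * 3). Shared: x=5 y=0. PCs: A@2 B@0 C@1
Step 4: thread A executes A3 (x = y). Shared: x=0 y=0. PCs: A@3 B@0 C@1
Step 5: thread B executes B1 (y = y - 1). Shared: x=0 y=-1. PCs: A@3 B@1 C@1
Step 6: thread C executes C2 (x = x * 2). Shared: x=0 y=-1. PCs: A@3 B@1 C@2
Step 7: thread A executes A4 (y = y * -1). Shared: x=0 y=1. PCs: A@4 B@1 C@2
Step 8: thread C executes C3 (x = y). Shared: x=1 y=1. PCs: A@4 B@1 C@3
Step 9: thread B executes B2 (x = x * 2). Shared: x=2 y=1. PCs: A@4 B@2 C@3
Step 10: thread B executes B3 (x = 3). Shared: x=3 y=1. PCs: A@4 B@3 C@3
Step 11: thread B executes B4 (y = y * 2). Shared: x=3 y=2. PCs: A@4 B@4 C@3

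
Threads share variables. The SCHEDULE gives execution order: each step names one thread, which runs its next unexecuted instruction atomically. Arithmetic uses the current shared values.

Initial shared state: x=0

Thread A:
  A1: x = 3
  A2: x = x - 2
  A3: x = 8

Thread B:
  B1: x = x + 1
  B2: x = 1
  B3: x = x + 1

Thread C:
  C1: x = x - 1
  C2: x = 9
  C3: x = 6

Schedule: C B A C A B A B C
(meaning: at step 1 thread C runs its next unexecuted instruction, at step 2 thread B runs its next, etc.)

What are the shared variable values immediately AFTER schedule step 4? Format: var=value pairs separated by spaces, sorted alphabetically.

Answer: x=9

Derivation:
Step 1: thread C executes C1 (x = x - 1). Shared: x=-1. PCs: A@0 B@0 C@1
Step 2: thread B executes B1 (x = x + 1). Shared: x=0. PCs: A@0 B@1 C@1
Step 3: thread A executes A1 (x = 3). Shared: x=3. PCs: A@1 B@1 C@1
Step 4: thread C executes C2 (x = 9). Shared: x=9. PCs: A@1 B@1 C@2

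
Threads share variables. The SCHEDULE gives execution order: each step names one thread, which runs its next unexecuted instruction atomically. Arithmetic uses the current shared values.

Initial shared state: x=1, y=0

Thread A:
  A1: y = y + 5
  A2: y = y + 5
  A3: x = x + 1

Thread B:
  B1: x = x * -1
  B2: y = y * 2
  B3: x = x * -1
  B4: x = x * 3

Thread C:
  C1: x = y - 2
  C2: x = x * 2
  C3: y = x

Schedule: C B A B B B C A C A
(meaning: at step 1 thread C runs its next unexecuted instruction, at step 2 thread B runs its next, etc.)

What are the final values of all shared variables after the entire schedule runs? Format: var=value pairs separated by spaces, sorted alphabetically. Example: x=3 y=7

Step 1: thread C executes C1 (x = y - 2). Shared: x=-2 y=0. PCs: A@0 B@0 C@1
Step 2: thread B executes B1 (x = x * -1). Shared: x=2 y=0. PCs: A@0 B@1 C@1
Step 3: thread A executes A1 (y = y + 5). Shared: x=2 y=5. PCs: A@1 B@1 C@1
Step 4: thread B executes B2 (y = y * 2). Shared: x=2 y=10. PCs: A@1 B@2 C@1
Step 5: thread B executes B3 (x = x * -1). Shared: x=-2 y=10. PCs: A@1 B@3 C@1
Step 6: thread B executes B4 (x = x * 3). Shared: x=-6 y=10. PCs: A@1 B@4 C@1
Step 7: thread C executes C2 (x = x * 2). Shared: x=-12 y=10. PCs: A@1 B@4 C@2
Step 8: thread A executes A2 (y = y + 5). Shared: x=-12 y=15. PCs: A@2 B@4 C@2
Step 9: thread C executes C3 (y = x). Shared: x=-12 y=-12. PCs: A@2 B@4 C@3
Step 10: thread A executes A3 (x = x + 1). Shared: x=-11 y=-12. PCs: A@3 B@4 C@3

Answer: x=-11 y=-12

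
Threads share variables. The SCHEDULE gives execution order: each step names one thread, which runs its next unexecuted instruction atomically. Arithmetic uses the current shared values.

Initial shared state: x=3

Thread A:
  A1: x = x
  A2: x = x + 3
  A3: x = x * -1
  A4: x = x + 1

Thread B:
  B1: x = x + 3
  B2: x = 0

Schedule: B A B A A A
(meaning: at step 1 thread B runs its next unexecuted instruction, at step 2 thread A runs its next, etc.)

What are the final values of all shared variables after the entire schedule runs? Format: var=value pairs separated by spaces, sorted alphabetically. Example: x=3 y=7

Answer: x=-2

Derivation:
Step 1: thread B executes B1 (x = x + 3). Shared: x=6. PCs: A@0 B@1
Step 2: thread A executes A1 (x = x). Shared: x=6. PCs: A@1 B@1
Step 3: thread B executes B2 (x = 0). Shared: x=0. PCs: A@1 B@2
Step 4: thread A executes A2 (x = x + 3). Shared: x=3. PCs: A@2 B@2
Step 5: thread A executes A3 (x = x * -1). Shared: x=-3. PCs: A@3 B@2
Step 6: thread A executes A4 (x = x + 1). Shared: x=-2. PCs: A@4 B@2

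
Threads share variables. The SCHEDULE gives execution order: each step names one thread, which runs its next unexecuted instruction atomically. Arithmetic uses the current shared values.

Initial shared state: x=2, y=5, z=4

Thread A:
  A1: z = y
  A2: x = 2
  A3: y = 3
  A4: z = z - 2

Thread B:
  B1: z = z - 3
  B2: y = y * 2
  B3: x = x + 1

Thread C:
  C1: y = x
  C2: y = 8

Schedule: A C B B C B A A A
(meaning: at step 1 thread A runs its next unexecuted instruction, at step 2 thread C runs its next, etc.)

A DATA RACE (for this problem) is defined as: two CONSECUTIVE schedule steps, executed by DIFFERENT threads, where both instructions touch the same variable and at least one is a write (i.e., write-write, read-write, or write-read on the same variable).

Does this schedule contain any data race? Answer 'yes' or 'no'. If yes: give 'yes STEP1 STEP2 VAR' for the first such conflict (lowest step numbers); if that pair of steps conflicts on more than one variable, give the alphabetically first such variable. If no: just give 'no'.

Answer: yes 1 2 y

Derivation:
Steps 1,2: A(z = y) vs C(y = x). RACE on y (R-W).
Steps 2,3: C(r=x,w=y) vs B(r=z,w=z). No conflict.
Steps 3,4: same thread (B). No race.
Steps 4,5: B(y = y * 2) vs C(y = 8). RACE on y (W-W).
Steps 5,6: C(r=-,w=y) vs B(r=x,w=x). No conflict.
Steps 6,7: B(x = x + 1) vs A(x = 2). RACE on x (W-W).
Steps 7,8: same thread (A). No race.
Steps 8,9: same thread (A). No race.
First conflict at steps 1,2.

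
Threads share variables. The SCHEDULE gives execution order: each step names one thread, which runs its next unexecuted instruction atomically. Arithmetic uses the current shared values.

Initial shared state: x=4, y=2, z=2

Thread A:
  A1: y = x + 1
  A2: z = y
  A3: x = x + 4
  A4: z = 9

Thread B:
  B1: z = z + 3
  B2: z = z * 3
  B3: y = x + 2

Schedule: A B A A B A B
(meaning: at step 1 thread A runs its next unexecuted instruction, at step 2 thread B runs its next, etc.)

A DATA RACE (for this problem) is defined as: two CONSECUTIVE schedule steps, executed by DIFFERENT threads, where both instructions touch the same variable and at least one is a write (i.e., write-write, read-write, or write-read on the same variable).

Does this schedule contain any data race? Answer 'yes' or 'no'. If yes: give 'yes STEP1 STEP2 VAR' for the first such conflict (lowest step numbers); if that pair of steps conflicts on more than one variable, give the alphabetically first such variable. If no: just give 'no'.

Answer: yes 2 3 z

Derivation:
Steps 1,2: A(r=x,w=y) vs B(r=z,w=z). No conflict.
Steps 2,3: B(z = z + 3) vs A(z = y). RACE on z (W-W).
Steps 3,4: same thread (A). No race.
Steps 4,5: A(r=x,w=x) vs B(r=z,w=z). No conflict.
Steps 5,6: B(z = z * 3) vs A(z = 9). RACE on z (W-W).
Steps 6,7: A(r=-,w=z) vs B(r=x,w=y). No conflict.
First conflict at steps 2,3.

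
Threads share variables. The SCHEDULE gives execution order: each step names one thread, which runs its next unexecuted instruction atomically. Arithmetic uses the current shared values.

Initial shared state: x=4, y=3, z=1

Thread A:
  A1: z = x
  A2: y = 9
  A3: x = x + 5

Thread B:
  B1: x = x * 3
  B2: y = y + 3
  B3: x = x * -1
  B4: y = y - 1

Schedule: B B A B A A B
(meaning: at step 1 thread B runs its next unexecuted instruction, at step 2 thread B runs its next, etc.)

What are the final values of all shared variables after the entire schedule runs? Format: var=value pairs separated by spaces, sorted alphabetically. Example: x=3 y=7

Answer: x=-7 y=8 z=12

Derivation:
Step 1: thread B executes B1 (x = x * 3). Shared: x=12 y=3 z=1. PCs: A@0 B@1
Step 2: thread B executes B2 (y = y + 3). Shared: x=12 y=6 z=1. PCs: A@0 B@2
Step 3: thread A executes A1 (z = x). Shared: x=12 y=6 z=12. PCs: A@1 B@2
Step 4: thread B executes B3 (x = x * -1). Shared: x=-12 y=6 z=12. PCs: A@1 B@3
Step 5: thread A executes A2 (y = 9). Shared: x=-12 y=9 z=12. PCs: A@2 B@3
Step 6: thread A executes A3 (x = x + 5). Shared: x=-7 y=9 z=12. PCs: A@3 B@3
Step 7: thread B executes B4 (y = y - 1). Shared: x=-7 y=8 z=12. PCs: A@3 B@4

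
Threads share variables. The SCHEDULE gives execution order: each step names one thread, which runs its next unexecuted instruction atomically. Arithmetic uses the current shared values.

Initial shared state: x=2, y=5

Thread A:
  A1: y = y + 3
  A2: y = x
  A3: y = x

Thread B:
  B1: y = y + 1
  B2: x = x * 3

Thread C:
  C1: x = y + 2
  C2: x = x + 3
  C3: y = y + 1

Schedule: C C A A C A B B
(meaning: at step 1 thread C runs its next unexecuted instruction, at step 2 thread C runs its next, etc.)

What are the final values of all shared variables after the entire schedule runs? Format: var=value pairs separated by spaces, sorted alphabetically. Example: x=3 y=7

Step 1: thread C executes C1 (x = y + 2). Shared: x=7 y=5. PCs: A@0 B@0 C@1
Step 2: thread C executes C2 (x = x + 3). Shared: x=10 y=5. PCs: A@0 B@0 C@2
Step 3: thread A executes A1 (y = y + 3). Shared: x=10 y=8. PCs: A@1 B@0 C@2
Step 4: thread A executes A2 (y = x). Shared: x=10 y=10. PCs: A@2 B@0 C@2
Step 5: thread C executes C3 (y = y + 1). Shared: x=10 y=11. PCs: A@2 B@0 C@3
Step 6: thread A executes A3 (y = x). Shared: x=10 y=10. PCs: A@3 B@0 C@3
Step 7: thread B executes B1 (y = y + 1). Shared: x=10 y=11. PCs: A@3 B@1 C@3
Step 8: thread B executes B2 (x = x * 3). Shared: x=30 y=11. PCs: A@3 B@2 C@3

Answer: x=30 y=11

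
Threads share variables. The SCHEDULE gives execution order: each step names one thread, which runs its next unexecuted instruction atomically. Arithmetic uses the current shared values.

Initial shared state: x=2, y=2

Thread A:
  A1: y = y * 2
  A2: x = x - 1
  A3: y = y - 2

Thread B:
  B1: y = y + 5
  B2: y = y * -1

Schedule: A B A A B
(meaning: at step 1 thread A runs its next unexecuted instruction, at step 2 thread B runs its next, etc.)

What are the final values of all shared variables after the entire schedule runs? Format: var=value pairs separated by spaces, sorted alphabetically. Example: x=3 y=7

Step 1: thread A executes A1 (y = y * 2). Shared: x=2 y=4. PCs: A@1 B@0
Step 2: thread B executes B1 (y = y + 5). Shared: x=2 y=9. PCs: A@1 B@1
Step 3: thread A executes A2 (x = x - 1). Shared: x=1 y=9. PCs: A@2 B@1
Step 4: thread A executes A3 (y = y - 2). Shared: x=1 y=7. PCs: A@3 B@1
Step 5: thread B executes B2 (y = y * -1). Shared: x=1 y=-7. PCs: A@3 B@2

Answer: x=1 y=-7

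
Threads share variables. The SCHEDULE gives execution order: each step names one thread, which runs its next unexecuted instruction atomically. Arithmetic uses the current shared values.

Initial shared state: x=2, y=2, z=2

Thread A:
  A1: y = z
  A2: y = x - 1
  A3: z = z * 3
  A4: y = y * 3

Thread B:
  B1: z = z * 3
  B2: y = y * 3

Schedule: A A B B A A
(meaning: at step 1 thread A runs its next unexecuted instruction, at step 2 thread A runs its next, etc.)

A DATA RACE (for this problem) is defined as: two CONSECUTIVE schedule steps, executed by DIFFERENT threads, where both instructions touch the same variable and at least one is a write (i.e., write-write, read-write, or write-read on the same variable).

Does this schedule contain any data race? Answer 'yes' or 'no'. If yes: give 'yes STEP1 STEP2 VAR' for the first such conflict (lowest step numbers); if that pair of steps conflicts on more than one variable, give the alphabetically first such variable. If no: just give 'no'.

Steps 1,2: same thread (A). No race.
Steps 2,3: A(r=x,w=y) vs B(r=z,w=z). No conflict.
Steps 3,4: same thread (B). No race.
Steps 4,5: B(r=y,w=y) vs A(r=z,w=z). No conflict.
Steps 5,6: same thread (A). No race.

Answer: no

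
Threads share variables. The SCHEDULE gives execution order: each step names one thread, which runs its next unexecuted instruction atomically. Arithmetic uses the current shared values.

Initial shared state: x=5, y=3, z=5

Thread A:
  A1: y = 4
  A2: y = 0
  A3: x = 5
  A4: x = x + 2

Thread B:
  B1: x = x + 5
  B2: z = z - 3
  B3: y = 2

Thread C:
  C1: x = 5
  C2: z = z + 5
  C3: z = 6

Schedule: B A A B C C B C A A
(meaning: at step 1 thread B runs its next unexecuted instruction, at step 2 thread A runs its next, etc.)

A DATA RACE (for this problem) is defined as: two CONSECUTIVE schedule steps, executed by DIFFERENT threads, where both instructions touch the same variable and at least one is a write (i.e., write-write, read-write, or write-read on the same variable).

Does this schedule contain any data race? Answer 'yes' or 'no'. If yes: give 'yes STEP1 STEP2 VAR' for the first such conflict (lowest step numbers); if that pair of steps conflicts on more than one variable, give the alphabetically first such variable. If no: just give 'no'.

Steps 1,2: B(r=x,w=x) vs A(r=-,w=y). No conflict.
Steps 2,3: same thread (A). No race.
Steps 3,4: A(r=-,w=y) vs B(r=z,w=z). No conflict.
Steps 4,5: B(r=z,w=z) vs C(r=-,w=x). No conflict.
Steps 5,6: same thread (C). No race.
Steps 6,7: C(r=z,w=z) vs B(r=-,w=y). No conflict.
Steps 7,8: B(r=-,w=y) vs C(r=-,w=z). No conflict.
Steps 8,9: C(r=-,w=z) vs A(r=-,w=x). No conflict.
Steps 9,10: same thread (A). No race.

Answer: no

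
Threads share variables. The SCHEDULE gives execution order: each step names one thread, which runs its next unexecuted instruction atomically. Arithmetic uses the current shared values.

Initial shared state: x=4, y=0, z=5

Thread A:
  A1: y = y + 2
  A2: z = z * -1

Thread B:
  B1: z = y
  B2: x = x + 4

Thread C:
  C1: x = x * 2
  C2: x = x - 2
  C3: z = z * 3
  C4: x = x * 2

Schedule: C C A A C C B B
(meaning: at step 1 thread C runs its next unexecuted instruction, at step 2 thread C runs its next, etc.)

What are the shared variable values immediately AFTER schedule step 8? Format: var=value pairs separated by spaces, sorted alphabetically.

Step 1: thread C executes C1 (x = x * 2). Shared: x=8 y=0 z=5. PCs: A@0 B@0 C@1
Step 2: thread C executes C2 (x = x - 2). Shared: x=6 y=0 z=5. PCs: A@0 B@0 C@2
Step 3: thread A executes A1 (y = y + 2). Shared: x=6 y=2 z=5. PCs: A@1 B@0 C@2
Step 4: thread A executes A2 (z = z * -1). Shared: x=6 y=2 z=-5. PCs: A@2 B@0 C@2
Step 5: thread C executes C3 (z = z * 3). Shared: x=6 y=2 z=-15. PCs: A@2 B@0 C@3
Step 6: thread C executes C4 (x = x * 2). Shared: x=12 y=2 z=-15. PCs: A@2 B@0 C@4
Step 7: thread B executes B1 (z = y). Shared: x=12 y=2 z=2. PCs: A@2 B@1 C@4
Step 8: thread B executes B2 (x = x + 4). Shared: x=16 y=2 z=2. PCs: A@2 B@2 C@4

Answer: x=16 y=2 z=2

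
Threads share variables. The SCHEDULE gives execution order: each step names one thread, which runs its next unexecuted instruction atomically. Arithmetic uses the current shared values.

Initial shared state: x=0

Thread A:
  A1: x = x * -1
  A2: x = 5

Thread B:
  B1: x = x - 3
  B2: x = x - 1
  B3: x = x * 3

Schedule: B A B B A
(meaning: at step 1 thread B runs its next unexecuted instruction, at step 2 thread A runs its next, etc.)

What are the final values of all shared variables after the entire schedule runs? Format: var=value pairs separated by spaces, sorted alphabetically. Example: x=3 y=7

Answer: x=5

Derivation:
Step 1: thread B executes B1 (x = x - 3). Shared: x=-3. PCs: A@0 B@1
Step 2: thread A executes A1 (x = x * -1). Shared: x=3. PCs: A@1 B@1
Step 3: thread B executes B2 (x = x - 1). Shared: x=2. PCs: A@1 B@2
Step 4: thread B executes B3 (x = x * 3). Shared: x=6. PCs: A@1 B@3
Step 5: thread A executes A2 (x = 5). Shared: x=5. PCs: A@2 B@3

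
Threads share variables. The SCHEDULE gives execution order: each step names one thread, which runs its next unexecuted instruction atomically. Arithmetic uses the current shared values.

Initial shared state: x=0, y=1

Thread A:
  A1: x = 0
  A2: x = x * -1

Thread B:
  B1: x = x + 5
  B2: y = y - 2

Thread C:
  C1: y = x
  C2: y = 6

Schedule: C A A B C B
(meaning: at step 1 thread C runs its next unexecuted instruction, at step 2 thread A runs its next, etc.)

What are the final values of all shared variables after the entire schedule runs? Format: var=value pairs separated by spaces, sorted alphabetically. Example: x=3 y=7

Answer: x=5 y=4

Derivation:
Step 1: thread C executes C1 (y = x). Shared: x=0 y=0. PCs: A@0 B@0 C@1
Step 2: thread A executes A1 (x = 0). Shared: x=0 y=0. PCs: A@1 B@0 C@1
Step 3: thread A executes A2 (x = x * -1). Shared: x=0 y=0. PCs: A@2 B@0 C@1
Step 4: thread B executes B1 (x = x + 5). Shared: x=5 y=0. PCs: A@2 B@1 C@1
Step 5: thread C executes C2 (y = 6). Shared: x=5 y=6. PCs: A@2 B@1 C@2
Step 6: thread B executes B2 (y = y - 2). Shared: x=5 y=4. PCs: A@2 B@2 C@2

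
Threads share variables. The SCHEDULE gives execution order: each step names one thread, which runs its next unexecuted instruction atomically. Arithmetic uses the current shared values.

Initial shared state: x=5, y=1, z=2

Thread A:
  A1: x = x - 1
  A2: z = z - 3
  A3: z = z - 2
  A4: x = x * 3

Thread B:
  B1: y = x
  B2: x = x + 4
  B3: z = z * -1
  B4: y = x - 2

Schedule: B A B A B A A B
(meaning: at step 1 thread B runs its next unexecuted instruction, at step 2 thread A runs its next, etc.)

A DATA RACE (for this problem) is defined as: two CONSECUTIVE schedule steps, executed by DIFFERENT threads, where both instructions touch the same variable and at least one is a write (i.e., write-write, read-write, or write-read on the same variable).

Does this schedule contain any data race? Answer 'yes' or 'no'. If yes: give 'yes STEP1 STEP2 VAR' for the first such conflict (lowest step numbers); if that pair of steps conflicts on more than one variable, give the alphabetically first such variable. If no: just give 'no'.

Answer: yes 1 2 x

Derivation:
Steps 1,2: B(y = x) vs A(x = x - 1). RACE on x (R-W).
Steps 2,3: A(x = x - 1) vs B(x = x + 4). RACE on x (W-W).
Steps 3,4: B(r=x,w=x) vs A(r=z,w=z). No conflict.
Steps 4,5: A(z = z - 3) vs B(z = z * -1). RACE on z (W-W).
Steps 5,6: B(z = z * -1) vs A(z = z - 2). RACE on z (W-W).
Steps 6,7: same thread (A). No race.
Steps 7,8: A(x = x * 3) vs B(y = x - 2). RACE on x (W-R).
First conflict at steps 1,2.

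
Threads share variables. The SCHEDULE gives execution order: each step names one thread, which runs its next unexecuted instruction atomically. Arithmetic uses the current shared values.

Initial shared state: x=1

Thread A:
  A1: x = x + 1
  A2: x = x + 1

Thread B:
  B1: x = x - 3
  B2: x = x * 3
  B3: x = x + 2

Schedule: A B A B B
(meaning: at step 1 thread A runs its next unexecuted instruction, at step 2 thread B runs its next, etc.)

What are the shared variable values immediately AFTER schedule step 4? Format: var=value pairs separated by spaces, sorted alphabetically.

Step 1: thread A executes A1 (x = x + 1). Shared: x=2. PCs: A@1 B@0
Step 2: thread B executes B1 (x = x - 3). Shared: x=-1. PCs: A@1 B@1
Step 3: thread A executes A2 (x = x + 1). Shared: x=0. PCs: A@2 B@1
Step 4: thread B executes B2 (x = x * 3). Shared: x=0. PCs: A@2 B@2

Answer: x=0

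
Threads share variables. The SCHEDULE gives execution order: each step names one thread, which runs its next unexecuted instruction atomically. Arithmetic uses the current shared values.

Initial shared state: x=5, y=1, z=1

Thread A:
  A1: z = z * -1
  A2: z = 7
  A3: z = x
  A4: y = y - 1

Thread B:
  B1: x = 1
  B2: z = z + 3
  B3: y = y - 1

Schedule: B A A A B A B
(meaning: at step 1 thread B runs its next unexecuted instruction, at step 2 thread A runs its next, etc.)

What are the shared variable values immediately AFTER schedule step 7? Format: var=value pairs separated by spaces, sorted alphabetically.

Step 1: thread B executes B1 (x = 1). Shared: x=1 y=1 z=1. PCs: A@0 B@1
Step 2: thread A executes A1 (z = z * -1). Shared: x=1 y=1 z=-1. PCs: A@1 B@1
Step 3: thread A executes A2 (z = 7). Shared: x=1 y=1 z=7. PCs: A@2 B@1
Step 4: thread A executes A3 (z = x). Shared: x=1 y=1 z=1. PCs: A@3 B@1
Step 5: thread B executes B2 (z = z + 3). Shared: x=1 y=1 z=4. PCs: A@3 B@2
Step 6: thread A executes A4 (y = y - 1). Shared: x=1 y=0 z=4. PCs: A@4 B@2
Step 7: thread B executes B3 (y = y - 1). Shared: x=1 y=-1 z=4. PCs: A@4 B@3

Answer: x=1 y=-1 z=4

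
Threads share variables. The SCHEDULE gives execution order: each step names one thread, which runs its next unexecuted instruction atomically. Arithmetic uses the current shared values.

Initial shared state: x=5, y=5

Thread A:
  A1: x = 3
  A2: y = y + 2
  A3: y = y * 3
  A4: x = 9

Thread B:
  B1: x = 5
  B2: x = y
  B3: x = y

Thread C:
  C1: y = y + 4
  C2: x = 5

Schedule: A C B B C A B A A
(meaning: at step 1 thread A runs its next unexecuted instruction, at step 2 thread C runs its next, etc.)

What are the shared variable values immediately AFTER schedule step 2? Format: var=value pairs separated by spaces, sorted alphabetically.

Step 1: thread A executes A1 (x = 3). Shared: x=3 y=5. PCs: A@1 B@0 C@0
Step 2: thread C executes C1 (y = y + 4). Shared: x=3 y=9. PCs: A@1 B@0 C@1

Answer: x=3 y=9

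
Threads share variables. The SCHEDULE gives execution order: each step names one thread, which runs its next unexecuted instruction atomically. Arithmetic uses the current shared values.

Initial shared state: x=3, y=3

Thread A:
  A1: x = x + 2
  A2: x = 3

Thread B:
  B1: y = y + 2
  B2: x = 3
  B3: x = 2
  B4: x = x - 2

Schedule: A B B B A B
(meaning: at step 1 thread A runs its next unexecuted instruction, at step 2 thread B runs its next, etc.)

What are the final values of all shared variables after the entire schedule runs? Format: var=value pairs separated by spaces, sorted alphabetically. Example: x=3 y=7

Step 1: thread A executes A1 (x = x + 2). Shared: x=5 y=3. PCs: A@1 B@0
Step 2: thread B executes B1 (y = y + 2). Shared: x=5 y=5. PCs: A@1 B@1
Step 3: thread B executes B2 (x = 3). Shared: x=3 y=5. PCs: A@1 B@2
Step 4: thread B executes B3 (x = 2). Shared: x=2 y=5. PCs: A@1 B@3
Step 5: thread A executes A2 (x = 3). Shared: x=3 y=5. PCs: A@2 B@3
Step 6: thread B executes B4 (x = x - 2). Shared: x=1 y=5. PCs: A@2 B@4

Answer: x=1 y=5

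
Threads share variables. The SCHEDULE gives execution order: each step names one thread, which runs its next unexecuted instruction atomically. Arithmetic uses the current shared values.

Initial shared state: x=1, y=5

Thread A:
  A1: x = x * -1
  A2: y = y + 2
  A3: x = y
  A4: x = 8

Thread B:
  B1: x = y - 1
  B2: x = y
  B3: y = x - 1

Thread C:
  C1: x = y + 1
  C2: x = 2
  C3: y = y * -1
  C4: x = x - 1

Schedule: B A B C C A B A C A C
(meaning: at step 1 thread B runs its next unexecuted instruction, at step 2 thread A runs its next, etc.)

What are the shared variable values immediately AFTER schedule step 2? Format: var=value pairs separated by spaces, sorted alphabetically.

Answer: x=-4 y=5

Derivation:
Step 1: thread B executes B1 (x = y - 1). Shared: x=4 y=5. PCs: A@0 B@1 C@0
Step 2: thread A executes A1 (x = x * -1). Shared: x=-4 y=5. PCs: A@1 B@1 C@0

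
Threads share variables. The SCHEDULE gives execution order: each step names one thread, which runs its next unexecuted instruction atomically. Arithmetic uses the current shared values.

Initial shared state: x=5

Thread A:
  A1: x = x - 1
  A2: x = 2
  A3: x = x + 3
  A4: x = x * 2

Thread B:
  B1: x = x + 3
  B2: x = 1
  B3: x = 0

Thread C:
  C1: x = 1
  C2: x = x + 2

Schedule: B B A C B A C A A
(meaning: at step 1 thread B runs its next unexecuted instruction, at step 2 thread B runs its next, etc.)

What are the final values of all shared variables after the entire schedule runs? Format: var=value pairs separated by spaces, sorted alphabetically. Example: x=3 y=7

Answer: x=14

Derivation:
Step 1: thread B executes B1 (x = x + 3). Shared: x=8. PCs: A@0 B@1 C@0
Step 2: thread B executes B2 (x = 1). Shared: x=1. PCs: A@0 B@2 C@0
Step 3: thread A executes A1 (x = x - 1). Shared: x=0. PCs: A@1 B@2 C@0
Step 4: thread C executes C1 (x = 1). Shared: x=1. PCs: A@1 B@2 C@1
Step 5: thread B executes B3 (x = 0). Shared: x=0. PCs: A@1 B@3 C@1
Step 6: thread A executes A2 (x = 2). Shared: x=2. PCs: A@2 B@3 C@1
Step 7: thread C executes C2 (x = x + 2). Shared: x=4. PCs: A@2 B@3 C@2
Step 8: thread A executes A3 (x = x + 3). Shared: x=7. PCs: A@3 B@3 C@2
Step 9: thread A executes A4 (x = x * 2). Shared: x=14. PCs: A@4 B@3 C@2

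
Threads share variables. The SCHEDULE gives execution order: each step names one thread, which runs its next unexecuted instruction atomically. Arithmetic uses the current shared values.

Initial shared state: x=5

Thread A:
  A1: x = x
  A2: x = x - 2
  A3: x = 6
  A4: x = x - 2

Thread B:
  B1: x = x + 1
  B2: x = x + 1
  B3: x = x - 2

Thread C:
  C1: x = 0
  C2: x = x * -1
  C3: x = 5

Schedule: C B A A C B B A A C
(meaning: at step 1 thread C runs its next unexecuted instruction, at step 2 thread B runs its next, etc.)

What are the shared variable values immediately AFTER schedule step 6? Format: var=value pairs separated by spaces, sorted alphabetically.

Answer: x=2

Derivation:
Step 1: thread C executes C1 (x = 0). Shared: x=0. PCs: A@0 B@0 C@1
Step 2: thread B executes B1 (x = x + 1). Shared: x=1. PCs: A@0 B@1 C@1
Step 3: thread A executes A1 (x = x). Shared: x=1. PCs: A@1 B@1 C@1
Step 4: thread A executes A2 (x = x - 2). Shared: x=-1. PCs: A@2 B@1 C@1
Step 5: thread C executes C2 (x = x * -1). Shared: x=1. PCs: A@2 B@1 C@2
Step 6: thread B executes B2 (x = x + 1). Shared: x=2. PCs: A@2 B@2 C@2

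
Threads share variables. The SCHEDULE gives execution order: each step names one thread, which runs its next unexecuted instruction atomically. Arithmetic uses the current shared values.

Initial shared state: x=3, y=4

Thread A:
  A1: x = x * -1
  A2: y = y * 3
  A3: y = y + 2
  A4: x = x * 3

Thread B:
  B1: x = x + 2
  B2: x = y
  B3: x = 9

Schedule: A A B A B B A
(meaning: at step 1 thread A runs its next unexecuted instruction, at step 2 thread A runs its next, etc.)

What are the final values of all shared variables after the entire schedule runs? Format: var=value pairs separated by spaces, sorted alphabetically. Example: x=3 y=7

Step 1: thread A executes A1 (x = x * -1). Shared: x=-3 y=4. PCs: A@1 B@0
Step 2: thread A executes A2 (y = y * 3). Shared: x=-3 y=12. PCs: A@2 B@0
Step 3: thread B executes B1 (x = x + 2). Shared: x=-1 y=12. PCs: A@2 B@1
Step 4: thread A executes A3 (y = y + 2). Shared: x=-1 y=14. PCs: A@3 B@1
Step 5: thread B executes B2 (x = y). Shared: x=14 y=14. PCs: A@3 B@2
Step 6: thread B executes B3 (x = 9). Shared: x=9 y=14. PCs: A@3 B@3
Step 7: thread A executes A4 (x = x * 3). Shared: x=27 y=14. PCs: A@4 B@3

Answer: x=27 y=14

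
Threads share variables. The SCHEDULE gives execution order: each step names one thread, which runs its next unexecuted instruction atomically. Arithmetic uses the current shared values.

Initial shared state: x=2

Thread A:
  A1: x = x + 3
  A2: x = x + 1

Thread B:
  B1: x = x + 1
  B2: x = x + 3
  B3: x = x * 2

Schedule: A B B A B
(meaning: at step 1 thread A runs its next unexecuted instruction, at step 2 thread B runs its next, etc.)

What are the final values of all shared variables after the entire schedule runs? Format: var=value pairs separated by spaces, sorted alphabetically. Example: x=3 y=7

Step 1: thread A executes A1 (x = x + 3). Shared: x=5. PCs: A@1 B@0
Step 2: thread B executes B1 (x = x + 1). Shared: x=6. PCs: A@1 B@1
Step 3: thread B executes B2 (x = x + 3). Shared: x=9. PCs: A@1 B@2
Step 4: thread A executes A2 (x = x + 1). Shared: x=10. PCs: A@2 B@2
Step 5: thread B executes B3 (x = x * 2). Shared: x=20. PCs: A@2 B@3

Answer: x=20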